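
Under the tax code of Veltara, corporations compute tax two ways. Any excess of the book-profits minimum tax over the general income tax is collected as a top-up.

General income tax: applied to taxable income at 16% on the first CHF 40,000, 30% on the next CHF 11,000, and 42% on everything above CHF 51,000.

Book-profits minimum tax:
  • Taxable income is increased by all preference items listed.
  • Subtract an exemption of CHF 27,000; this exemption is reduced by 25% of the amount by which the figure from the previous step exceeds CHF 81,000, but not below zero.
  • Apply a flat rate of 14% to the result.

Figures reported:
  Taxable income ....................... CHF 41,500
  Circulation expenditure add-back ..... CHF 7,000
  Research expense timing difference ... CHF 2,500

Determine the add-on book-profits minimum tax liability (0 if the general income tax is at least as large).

Book-profits minimum tax:
  Adjusted income: CHF 41,500 + CHF 7,000 + CHF 2,500 = CHF 51,000
  Exemption: CHF 51,000 ≤ CHF 81,000, so full CHF 27,000 applies
  Base: CHF 51,000 − CHF 27,000 = CHF 24,000
  CHF 24,000 × 14% = CHF 3,360

General income tax:
  CHF 40,000 × 16% = CHF 6,400
  CHF 1,500 × 30% = CHF 450
  → CHF 6,850

CHF 3,360 ≤ CHF 6,850, so no add-on is due.

CHF 0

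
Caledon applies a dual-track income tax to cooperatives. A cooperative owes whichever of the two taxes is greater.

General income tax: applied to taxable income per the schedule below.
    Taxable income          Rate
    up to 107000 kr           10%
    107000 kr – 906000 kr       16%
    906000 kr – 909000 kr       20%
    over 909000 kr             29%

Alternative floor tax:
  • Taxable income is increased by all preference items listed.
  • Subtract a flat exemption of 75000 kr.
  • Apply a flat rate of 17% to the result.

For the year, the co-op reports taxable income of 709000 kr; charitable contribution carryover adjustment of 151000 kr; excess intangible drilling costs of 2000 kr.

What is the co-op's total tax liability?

133790 kr

General income tax:
  107000 kr × 10% = 10700 kr
  602000 kr × 16% = 96320 kr
  → 107020 kr

Alternative floor tax:
  Adjusted income: 709000 kr + 151000 kr + 2000 kr = 862000 kr
  Less exemption 75000 kr → base 787000 kr
  787000 kr × 17% = 133790 kr

133790 kr > 107020 kr, so the alternative floor tax is the binding amount.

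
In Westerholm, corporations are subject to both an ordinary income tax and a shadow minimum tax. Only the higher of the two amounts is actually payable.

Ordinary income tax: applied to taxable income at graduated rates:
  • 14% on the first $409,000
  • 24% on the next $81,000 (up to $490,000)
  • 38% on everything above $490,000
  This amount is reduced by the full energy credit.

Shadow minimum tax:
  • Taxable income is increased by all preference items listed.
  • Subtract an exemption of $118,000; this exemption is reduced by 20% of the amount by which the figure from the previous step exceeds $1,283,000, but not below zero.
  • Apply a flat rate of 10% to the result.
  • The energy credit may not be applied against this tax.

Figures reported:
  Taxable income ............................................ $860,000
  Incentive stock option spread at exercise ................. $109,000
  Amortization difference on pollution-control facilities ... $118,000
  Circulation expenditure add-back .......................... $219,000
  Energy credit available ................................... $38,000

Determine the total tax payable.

Shadow minimum tax:
  Adjusted income: $860,000 + $109,000 + $118,000 + $219,000 = $1,306,000
  Exemption: $118,000 − 20% × ($1,306,000 − $1,283,000) = $118,000 − $4,600 = $113,400
  Base: $1,306,000 − $113,400 = $1,192,600
  $1,192,600 × 10% = $119,260

Ordinary income tax:
  $409,000 × 14% = $57,260
  $81,000 × 24% = $19,440
  $370,000 × 38% = $140,600
  → $217,300
  Less energy credit $38,000 → $179,300

$179,300 > $119,260, so the ordinary income tax governs.

$179,300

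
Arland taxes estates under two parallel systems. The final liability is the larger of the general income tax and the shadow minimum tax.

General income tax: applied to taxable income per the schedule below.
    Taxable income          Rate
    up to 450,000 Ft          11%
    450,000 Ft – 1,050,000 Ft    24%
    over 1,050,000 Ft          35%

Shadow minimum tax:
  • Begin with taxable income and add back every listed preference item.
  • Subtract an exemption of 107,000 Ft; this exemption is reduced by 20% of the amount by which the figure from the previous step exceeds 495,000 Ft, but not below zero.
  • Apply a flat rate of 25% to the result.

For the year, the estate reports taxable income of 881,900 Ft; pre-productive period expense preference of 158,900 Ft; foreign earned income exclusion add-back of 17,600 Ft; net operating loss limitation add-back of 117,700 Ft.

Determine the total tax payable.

294,025 Ft

Shadow minimum tax:
  Adjusted income: 881,900 Ft + 158,900 Ft + 17,600 Ft + 117,700 Ft = 1,176,100 Ft
  Exemption: 20% × (1,176,100 Ft − 495,000 Ft) = 136,220 Ft ≥ 107,000 Ft, so the exemption is fully phased out
  Base: 1,176,100 Ft − 0 Ft = 1,176,100 Ft
  1,176,100 Ft × 25% = 294,025 Ft

General income tax:
  450,000 Ft × 11% = 49,500 Ft
  431,900 Ft × 24% = 103,656 Ft
  → 153,156 Ft

294,025 Ft > 153,156 Ft, so the shadow minimum tax is the binding amount.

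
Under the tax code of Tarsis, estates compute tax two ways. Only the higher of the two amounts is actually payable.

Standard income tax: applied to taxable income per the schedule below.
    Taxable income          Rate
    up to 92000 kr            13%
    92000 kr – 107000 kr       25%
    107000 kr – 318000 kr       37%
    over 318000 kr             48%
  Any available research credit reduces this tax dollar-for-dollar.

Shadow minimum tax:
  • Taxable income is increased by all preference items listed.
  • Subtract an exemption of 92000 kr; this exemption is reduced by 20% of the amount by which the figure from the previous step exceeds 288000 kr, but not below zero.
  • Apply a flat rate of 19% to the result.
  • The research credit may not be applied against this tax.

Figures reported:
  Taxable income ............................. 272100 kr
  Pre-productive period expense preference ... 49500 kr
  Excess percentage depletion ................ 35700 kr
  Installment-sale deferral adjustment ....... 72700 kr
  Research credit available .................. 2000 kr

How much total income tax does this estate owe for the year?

74797 kr

Standard income tax:
  92000 kr × 13% = 11960 kr
  15000 kr × 25% = 3750 kr
  165100 kr × 37% = 61087 kr
  → 76797 kr
  Less research credit 2000 kr → 74797 kr

Shadow minimum tax:
  Adjusted income: 272100 kr + 49500 kr + 35700 kr + 72700 kr = 430000 kr
  Exemption: 92000 kr − 20% × (430000 kr − 288000 kr) = 92000 kr − 28400 kr = 63600 kr
  Base: 430000 kr − 63600 kr = 366400 kr
  366400 kr × 19% = 69616 kr

74797 kr > 69616 kr, so the standard income tax governs.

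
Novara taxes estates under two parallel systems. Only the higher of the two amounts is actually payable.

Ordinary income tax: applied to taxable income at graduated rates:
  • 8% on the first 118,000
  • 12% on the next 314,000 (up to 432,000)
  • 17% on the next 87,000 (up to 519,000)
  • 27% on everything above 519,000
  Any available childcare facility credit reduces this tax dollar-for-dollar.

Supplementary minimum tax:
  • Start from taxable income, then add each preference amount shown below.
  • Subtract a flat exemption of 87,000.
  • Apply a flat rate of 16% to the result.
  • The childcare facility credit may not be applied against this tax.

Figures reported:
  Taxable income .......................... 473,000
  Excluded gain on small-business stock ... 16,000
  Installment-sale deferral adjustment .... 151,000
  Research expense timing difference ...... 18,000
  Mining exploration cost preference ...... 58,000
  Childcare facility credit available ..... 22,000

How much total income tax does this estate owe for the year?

Ordinary income tax:
  118,000 × 8% = 9,440
  314,000 × 12% = 37,680
  41,000 × 17% = 6,970
  → 54,090
  Less childcare facility credit 22,000 → 32,090

Supplementary minimum tax:
  Adjusted income: 473,000 + 16,000 + 151,000 + 18,000 + 58,000 = 716,000
  Less exemption 87,000 → base 629,000
  629,000 × 16% = 100,640

100,640 > 32,090, so the supplementary minimum tax is the binding amount.

100,640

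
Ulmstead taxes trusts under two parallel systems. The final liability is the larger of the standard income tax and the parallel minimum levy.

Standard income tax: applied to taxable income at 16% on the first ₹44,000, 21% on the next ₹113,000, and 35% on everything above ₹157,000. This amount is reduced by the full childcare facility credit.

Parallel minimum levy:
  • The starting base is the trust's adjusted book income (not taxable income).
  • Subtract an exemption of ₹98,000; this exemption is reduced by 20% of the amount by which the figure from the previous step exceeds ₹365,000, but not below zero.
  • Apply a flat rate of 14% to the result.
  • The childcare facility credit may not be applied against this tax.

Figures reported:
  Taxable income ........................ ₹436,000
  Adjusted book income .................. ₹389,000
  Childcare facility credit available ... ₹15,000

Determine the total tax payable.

Parallel minimum levy:
  Base (adjusted book income): ₹389,000
  Exemption: ₹98,000 − 20% × (₹389,000 − ₹365,000) = ₹98,000 − ₹4,800 = ₹93,200
  Base: ₹389,000 − ₹93,200 = ₹295,800
  ₹295,800 × 14% = ₹41,412

Standard income tax:
  ₹44,000 × 16% = ₹7,040
  ₹113,000 × 21% = ₹23,730
  ₹279,000 × 35% = ₹97,650
  → ₹128,420
  Less childcare facility credit ₹15,000 → ₹113,420

₹113,420 > ₹41,412, so the standard income tax governs.

₹113,420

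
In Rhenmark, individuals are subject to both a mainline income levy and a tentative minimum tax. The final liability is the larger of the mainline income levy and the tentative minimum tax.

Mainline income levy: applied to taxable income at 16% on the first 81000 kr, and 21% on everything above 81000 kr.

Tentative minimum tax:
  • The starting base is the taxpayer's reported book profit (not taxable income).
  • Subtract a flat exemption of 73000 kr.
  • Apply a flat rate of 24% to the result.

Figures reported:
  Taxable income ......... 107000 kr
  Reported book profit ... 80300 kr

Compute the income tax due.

Mainline income levy:
  81000 kr × 16% = 12960 kr
  26000 kr × 21% = 5460 kr
  → 18420 kr

Tentative minimum tax:
  Base (reported book profit): 80300 kr
  Less exemption 73000 kr → base 7300 kr
  7300 kr × 24% = 1752 kr

18420 kr > 1752 kr, so the mainline income levy governs.

18420 kr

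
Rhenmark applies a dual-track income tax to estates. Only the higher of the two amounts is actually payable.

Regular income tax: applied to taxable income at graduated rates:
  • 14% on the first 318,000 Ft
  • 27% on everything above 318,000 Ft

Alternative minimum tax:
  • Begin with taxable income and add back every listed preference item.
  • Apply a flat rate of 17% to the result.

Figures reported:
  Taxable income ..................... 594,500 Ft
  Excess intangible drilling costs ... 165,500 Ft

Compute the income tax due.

129,200 Ft

Regular income tax:
  318,000 Ft × 14% = 44,520 Ft
  276,500 Ft × 27% = 74,655 Ft
  → 119,175 Ft

Alternative minimum tax:
  Adjusted income: 594,500 Ft + 165,500 Ft = 760,000 Ft
  760,000 Ft × 17% = 129,200 Ft

129,200 Ft > 119,175 Ft, so the alternative minimum tax is the binding amount.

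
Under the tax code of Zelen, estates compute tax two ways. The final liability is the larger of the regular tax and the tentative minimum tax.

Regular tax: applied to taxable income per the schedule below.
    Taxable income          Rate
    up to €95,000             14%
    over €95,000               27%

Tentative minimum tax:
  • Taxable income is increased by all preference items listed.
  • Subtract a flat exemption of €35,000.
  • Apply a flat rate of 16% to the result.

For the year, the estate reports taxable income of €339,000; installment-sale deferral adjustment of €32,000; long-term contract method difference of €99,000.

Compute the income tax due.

Tentative minimum tax:
  Adjusted income: €339,000 + €32,000 + €99,000 = €470,000
  Less exemption €35,000 → base €435,000
  €435,000 × 16% = €69,600

Regular tax:
  €95,000 × 14% = €13,300
  €244,000 × 27% = €65,880
  → €79,180

€79,180 > €69,600, so the regular tax governs.

€79,180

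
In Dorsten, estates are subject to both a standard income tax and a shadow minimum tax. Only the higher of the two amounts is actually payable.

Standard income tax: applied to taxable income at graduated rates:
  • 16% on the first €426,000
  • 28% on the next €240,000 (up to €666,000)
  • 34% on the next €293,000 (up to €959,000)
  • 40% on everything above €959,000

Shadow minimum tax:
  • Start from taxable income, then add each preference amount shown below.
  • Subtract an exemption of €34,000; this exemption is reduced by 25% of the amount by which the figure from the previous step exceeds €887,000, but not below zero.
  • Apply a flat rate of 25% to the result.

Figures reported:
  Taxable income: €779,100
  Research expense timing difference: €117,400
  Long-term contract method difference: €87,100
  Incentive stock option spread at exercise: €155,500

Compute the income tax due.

€284,775

Shadow minimum tax:
  Adjusted income: €779,100 + €117,400 + €87,100 + €155,500 = €1,139,100
  Exemption: 25% × (€1,139,100 − €887,000) = €63,025 ≥ €34,000, so the exemption is fully phased out
  Base: €1,139,100 − €0 = €1,139,100
  €1,139,100 × 25% = €284,775

Standard income tax:
  €426,000 × 16% = €68,160
  €240,000 × 28% = €67,200
  €113,100 × 34% = €38,454
  → €173,814

€284,775 > €173,814, so the shadow minimum tax is the binding amount.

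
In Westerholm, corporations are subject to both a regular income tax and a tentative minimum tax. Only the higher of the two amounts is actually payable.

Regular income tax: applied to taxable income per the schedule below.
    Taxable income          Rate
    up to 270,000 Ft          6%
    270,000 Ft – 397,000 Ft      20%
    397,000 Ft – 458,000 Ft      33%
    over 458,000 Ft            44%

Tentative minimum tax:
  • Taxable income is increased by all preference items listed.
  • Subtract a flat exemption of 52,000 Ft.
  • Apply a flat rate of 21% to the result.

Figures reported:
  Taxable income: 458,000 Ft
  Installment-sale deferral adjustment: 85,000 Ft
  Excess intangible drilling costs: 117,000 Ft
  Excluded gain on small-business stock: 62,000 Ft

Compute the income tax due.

140,700 Ft

Tentative minimum tax:
  Adjusted income: 458,000 Ft + 85,000 Ft + 117,000 Ft + 62,000 Ft = 722,000 Ft
  Less exemption 52,000 Ft → base 670,000 Ft
  670,000 Ft × 21% = 140,700 Ft

Regular income tax:
  270,000 Ft × 6% = 16,200 Ft
  127,000 Ft × 20% = 25,400 Ft
  61,000 Ft × 33% = 20,130 Ft
  → 61,730 Ft

140,700 Ft > 61,730 Ft, so the tentative minimum tax is the binding amount.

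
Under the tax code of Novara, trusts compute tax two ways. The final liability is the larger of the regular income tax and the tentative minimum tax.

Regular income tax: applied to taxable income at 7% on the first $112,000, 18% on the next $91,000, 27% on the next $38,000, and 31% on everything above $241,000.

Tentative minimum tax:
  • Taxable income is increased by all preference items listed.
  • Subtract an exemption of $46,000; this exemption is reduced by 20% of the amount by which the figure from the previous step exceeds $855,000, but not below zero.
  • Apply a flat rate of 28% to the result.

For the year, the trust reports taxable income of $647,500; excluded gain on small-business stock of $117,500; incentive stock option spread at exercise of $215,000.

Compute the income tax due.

Regular income tax:
  $112,000 × 7% = $7,840
  $91,000 × 18% = $16,380
  $38,000 × 27% = $10,260
  $406,500 × 31% = $126,015
  → $160,495

Tentative minimum tax:
  Adjusted income: $647,500 + $117,500 + $215,000 = $980,000
  Exemption: $46,000 − 20% × ($980,000 − $855,000) = $46,000 − $25,000 = $21,000
  Base: $980,000 − $21,000 = $959,000
  $959,000 × 28% = $268,520

$268,520 > $160,495, so the tentative minimum tax is the binding amount.

$268,520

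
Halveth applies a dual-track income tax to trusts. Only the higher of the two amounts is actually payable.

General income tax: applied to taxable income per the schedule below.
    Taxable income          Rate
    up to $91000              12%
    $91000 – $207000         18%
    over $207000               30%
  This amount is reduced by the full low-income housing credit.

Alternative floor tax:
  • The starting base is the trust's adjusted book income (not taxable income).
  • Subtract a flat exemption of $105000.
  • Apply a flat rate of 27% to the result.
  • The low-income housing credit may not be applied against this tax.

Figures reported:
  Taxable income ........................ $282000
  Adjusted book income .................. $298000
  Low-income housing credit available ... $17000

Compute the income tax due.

General income tax:
  $91000 × 12% = $10920
  $116000 × 18% = $20880
  $75000 × 30% = $22500
  → $54300
  Less low-income housing credit $17000 → $37300

Alternative floor tax:
  Base (adjusted book income): $298000
  Less exemption $105000 → base $193000
  $193000 × 27% = $52110

$52110 > $37300, so the alternative floor tax is the binding amount.

$52110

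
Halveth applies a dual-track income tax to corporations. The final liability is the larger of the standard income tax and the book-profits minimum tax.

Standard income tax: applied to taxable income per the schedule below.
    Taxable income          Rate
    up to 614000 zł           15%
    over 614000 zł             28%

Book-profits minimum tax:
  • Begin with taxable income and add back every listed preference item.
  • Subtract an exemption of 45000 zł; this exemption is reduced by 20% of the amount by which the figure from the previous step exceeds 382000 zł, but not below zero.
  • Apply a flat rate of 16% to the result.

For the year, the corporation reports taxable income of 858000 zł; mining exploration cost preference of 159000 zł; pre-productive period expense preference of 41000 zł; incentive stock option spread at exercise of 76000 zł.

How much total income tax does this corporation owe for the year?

181440 zł

Standard income tax:
  614000 zł × 15% = 92100 zł
  244000 zł × 28% = 68320 zł
  → 160420 zł

Book-profits minimum tax:
  Adjusted income: 858000 zł + 159000 zł + 41000 zł + 76000 zł = 1134000 zł
  Exemption: 20% × (1134000 zł − 382000 zł) = 150400 zł ≥ 45000 zł, so the exemption is fully phased out
  Base: 1134000 zł − 0 zł = 1134000 zł
  1134000 zł × 16% = 181440 zł

181440 zł > 160420 zł, so the book-profits minimum tax is the binding amount.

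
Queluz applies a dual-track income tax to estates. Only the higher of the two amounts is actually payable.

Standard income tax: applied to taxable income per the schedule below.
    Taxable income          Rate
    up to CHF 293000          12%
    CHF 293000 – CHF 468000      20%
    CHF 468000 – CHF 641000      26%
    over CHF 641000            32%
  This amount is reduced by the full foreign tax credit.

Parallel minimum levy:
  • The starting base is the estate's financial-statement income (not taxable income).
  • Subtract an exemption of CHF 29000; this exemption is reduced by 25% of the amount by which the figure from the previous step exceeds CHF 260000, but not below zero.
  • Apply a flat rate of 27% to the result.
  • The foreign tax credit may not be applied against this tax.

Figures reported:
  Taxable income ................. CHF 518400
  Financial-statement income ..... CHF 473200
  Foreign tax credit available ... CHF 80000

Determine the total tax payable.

CHF 127764

Parallel minimum levy:
  Base (financial-statement income): CHF 473200
  Exemption: 25% × (CHF 473200 − CHF 260000) = CHF 53300 ≥ CHF 29000, so the exemption is fully phased out
  Base: CHF 473200 − CHF 0 = CHF 473200
  CHF 473200 × 27% = CHF 127764

Standard income tax:
  CHF 293000 × 12% = CHF 35160
  CHF 175000 × 20% = CHF 35000
  CHF 50400 × 26% = CHF 13104
  → CHF 83264
  Less foreign tax credit CHF 80000 → CHF 3264

CHF 127764 > CHF 3264, so the parallel minimum levy is the binding amount.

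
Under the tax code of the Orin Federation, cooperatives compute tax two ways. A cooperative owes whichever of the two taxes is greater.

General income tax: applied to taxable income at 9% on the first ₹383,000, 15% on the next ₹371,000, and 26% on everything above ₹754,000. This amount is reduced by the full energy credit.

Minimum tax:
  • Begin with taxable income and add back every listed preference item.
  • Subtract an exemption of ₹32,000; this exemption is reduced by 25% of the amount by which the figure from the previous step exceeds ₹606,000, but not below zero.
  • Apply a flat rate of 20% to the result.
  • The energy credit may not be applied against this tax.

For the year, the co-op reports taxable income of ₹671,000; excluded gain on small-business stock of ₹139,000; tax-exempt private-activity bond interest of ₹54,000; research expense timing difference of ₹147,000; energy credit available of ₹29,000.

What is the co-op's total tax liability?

₹202,200

Minimum tax:
  Adjusted income: ₹671,000 + ₹139,000 + ₹54,000 + ₹147,000 = ₹1,011,000
  Exemption: 25% × (₹1,011,000 − ₹606,000) = ₹101,250 ≥ ₹32,000, so the exemption is fully phased out
  Base: ₹1,011,000 − ₹0 = ₹1,011,000
  ₹1,011,000 × 20% = ₹202,200

General income tax:
  ₹383,000 × 9% = ₹34,470
  ₹288,000 × 15% = ₹43,200
  → ₹77,670
  Less energy credit ₹29,000 → ₹48,670

₹202,200 > ₹48,670, so the minimum tax is the binding amount.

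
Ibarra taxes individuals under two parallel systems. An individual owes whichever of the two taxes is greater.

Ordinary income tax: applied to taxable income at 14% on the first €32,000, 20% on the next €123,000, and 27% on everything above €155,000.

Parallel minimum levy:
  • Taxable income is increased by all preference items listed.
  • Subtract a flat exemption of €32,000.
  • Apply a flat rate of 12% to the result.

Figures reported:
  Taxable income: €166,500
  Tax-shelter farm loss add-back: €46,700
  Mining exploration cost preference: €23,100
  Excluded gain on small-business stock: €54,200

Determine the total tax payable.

€32,185

Parallel minimum levy:
  Adjusted income: €166,500 + €46,700 + €23,100 + €54,200 = €290,500
  Less exemption €32,000 → base €258,500
  €258,500 × 12% = €31,020

Ordinary income tax:
  €32,000 × 14% = €4,480
  €123,000 × 20% = €24,600
  €11,500 × 27% = €3,105
  → €32,185

€32,185 > €31,020, so the ordinary income tax governs.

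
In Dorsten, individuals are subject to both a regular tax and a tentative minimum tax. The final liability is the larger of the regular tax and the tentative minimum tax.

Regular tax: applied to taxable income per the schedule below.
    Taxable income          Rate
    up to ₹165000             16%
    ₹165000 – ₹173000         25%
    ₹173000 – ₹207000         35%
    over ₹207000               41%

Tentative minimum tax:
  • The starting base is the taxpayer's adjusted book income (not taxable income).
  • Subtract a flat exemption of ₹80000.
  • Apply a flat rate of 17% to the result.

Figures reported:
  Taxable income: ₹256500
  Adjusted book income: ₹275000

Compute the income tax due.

Regular tax:
  ₹165000 × 16% = ₹26400
  ₹8000 × 25% = ₹2000
  ₹34000 × 35% = ₹11900
  ₹49500 × 41% = ₹20295
  → ₹60595

Tentative minimum tax:
  Base (adjusted book income): ₹275000
  Less exemption ₹80000 → base ₹195000
  ₹195000 × 17% = ₹33150

₹60595 > ₹33150, so the regular tax governs.

₹60595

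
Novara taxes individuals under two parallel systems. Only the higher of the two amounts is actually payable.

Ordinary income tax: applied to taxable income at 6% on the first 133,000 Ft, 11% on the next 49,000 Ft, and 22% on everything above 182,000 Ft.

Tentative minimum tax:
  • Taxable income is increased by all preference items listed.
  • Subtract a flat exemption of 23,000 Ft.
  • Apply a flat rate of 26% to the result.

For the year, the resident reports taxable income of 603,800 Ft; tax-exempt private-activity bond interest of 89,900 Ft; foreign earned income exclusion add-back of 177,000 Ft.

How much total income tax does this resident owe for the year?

Ordinary income tax:
  133,000 Ft × 6% = 7,980 Ft
  49,000 Ft × 11% = 5,390 Ft
  421,800 Ft × 22% = 92,796 Ft
  → 106,166 Ft

Tentative minimum tax:
  Adjusted income: 603,800 Ft + 89,900 Ft + 177,000 Ft = 870,700 Ft
  Less exemption 23,000 Ft → base 847,700 Ft
  847,700 Ft × 26% = 220,402 Ft

220,402 Ft > 106,166 Ft, so the tentative minimum tax is the binding amount.

220,402 Ft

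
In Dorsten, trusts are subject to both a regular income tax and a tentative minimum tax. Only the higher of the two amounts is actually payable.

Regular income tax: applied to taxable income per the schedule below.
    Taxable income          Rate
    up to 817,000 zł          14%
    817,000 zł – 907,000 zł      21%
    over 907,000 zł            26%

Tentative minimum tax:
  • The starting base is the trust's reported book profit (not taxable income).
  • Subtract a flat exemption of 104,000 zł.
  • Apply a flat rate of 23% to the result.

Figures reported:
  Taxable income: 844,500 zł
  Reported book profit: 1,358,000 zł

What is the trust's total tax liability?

288,420 zł

Tentative minimum tax:
  Base (reported book profit): 1,358,000 zł
  Less exemption 104,000 zł → base 1,254,000 zł
  1,254,000 zł × 23% = 288,420 zł

Regular income tax:
  817,000 zł × 14% = 114,380 zł
  27,500 zł × 21% = 5,775 zł
  → 120,155 zł

288,420 zł > 120,155 zł, so the tentative minimum tax is the binding amount.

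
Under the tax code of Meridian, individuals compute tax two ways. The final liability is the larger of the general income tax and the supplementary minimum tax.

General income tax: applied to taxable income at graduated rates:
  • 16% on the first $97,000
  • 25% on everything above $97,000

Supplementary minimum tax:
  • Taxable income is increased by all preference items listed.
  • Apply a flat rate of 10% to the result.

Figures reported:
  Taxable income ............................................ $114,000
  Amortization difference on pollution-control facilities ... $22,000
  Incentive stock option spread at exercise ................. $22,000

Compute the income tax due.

Supplementary minimum tax:
  Adjusted income: $114,000 + $22,000 + $22,000 = $158,000
  $158,000 × 10% = $15,800

General income tax:
  $97,000 × 16% = $15,520
  $17,000 × 25% = $4,250
  → $19,770

$19,770 > $15,800, so the general income tax governs.

$19,770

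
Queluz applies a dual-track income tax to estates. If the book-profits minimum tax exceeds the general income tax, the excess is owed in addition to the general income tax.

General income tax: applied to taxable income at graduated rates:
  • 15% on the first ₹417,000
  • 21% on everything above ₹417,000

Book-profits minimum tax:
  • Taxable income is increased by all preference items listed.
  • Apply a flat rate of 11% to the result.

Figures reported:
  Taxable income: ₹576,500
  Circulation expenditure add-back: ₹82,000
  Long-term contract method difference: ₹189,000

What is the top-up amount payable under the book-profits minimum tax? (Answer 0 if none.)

General income tax:
  ₹417,000 × 15% = ₹62,550
  ₹159,500 × 21% = ₹33,495
  → ₹96,045

Book-profits minimum tax:
  Adjusted income: ₹576,500 + ₹82,000 + ₹189,000 = ₹847,500
  ₹847,500 × 11% = ₹93,225

₹93,225 ≤ ₹96,045, so no add-on is due.

₹0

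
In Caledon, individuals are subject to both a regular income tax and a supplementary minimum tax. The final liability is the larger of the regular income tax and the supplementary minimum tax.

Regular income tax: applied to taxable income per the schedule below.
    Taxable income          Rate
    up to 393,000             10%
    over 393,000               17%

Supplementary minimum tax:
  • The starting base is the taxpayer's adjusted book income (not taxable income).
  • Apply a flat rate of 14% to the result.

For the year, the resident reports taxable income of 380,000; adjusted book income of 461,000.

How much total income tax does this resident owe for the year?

Regular income tax:
  380,000 × 10% = 38,000

Supplementary minimum tax:
  Base (adjusted book income): 461,000
  461,000 × 14% = 64,540

64,540 > 38,000, so the supplementary minimum tax is the binding amount.

64,540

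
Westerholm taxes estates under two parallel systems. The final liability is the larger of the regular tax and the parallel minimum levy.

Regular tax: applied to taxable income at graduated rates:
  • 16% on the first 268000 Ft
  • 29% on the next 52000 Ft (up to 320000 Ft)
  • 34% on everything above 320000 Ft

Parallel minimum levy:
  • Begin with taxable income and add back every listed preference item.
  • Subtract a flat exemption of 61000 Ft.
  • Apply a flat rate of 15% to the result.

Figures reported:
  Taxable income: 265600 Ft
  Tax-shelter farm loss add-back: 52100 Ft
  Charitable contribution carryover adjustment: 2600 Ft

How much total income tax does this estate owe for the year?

Regular tax:
  265600 Ft × 16% = 42496 Ft

Parallel minimum levy:
  Adjusted income: 265600 Ft + 52100 Ft + 2600 Ft = 320300 Ft
  Less exemption 61000 Ft → base 259300 Ft
  259300 Ft × 15% = 38895 Ft

42496 Ft > 38895 Ft, so the regular tax governs.

42496 Ft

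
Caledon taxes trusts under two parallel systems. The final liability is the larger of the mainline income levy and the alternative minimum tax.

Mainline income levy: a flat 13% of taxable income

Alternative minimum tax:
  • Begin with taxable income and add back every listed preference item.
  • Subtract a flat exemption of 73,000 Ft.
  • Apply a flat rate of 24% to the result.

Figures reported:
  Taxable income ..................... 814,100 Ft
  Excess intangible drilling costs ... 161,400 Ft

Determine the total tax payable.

Alternative minimum tax:
  Adjusted income: 814,100 Ft + 161,400 Ft = 975,500 Ft
  Less exemption 73,000 Ft → base 902,500 Ft
  902,500 Ft × 24% = 216,600 Ft

Mainline income levy:
  814,100 Ft × 13% = 105,833 Ft

216,600 Ft > 105,833 Ft, so the alternative minimum tax is the binding amount.

216,600 Ft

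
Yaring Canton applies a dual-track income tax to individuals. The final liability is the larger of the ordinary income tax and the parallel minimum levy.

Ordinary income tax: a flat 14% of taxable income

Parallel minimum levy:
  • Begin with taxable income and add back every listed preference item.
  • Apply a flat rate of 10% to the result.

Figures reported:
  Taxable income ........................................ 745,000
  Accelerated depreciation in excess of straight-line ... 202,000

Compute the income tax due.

104,300

Ordinary income tax:
  745,000 × 14% = 104,300

Parallel minimum levy:
  Adjusted income: 745,000 + 202,000 = 947,000
  947,000 × 10% = 94,700

104,300 > 94,700, so the ordinary income tax governs.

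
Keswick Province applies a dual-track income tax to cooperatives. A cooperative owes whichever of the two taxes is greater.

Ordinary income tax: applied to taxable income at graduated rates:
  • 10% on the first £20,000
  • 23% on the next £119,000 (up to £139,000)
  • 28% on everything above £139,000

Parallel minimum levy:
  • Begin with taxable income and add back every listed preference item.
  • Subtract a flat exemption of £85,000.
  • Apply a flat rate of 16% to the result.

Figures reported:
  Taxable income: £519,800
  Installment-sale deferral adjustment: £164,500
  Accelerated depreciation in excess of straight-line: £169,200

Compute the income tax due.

£135,994

Ordinary income tax:
  £20,000 × 10% = £2,000
  £119,000 × 23% = £27,370
  £380,800 × 28% = £106,624
  → £135,994

Parallel minimum levy:
  Adjusted income: £519,800 + £164,500 + £169,200 = £853,500
  Less exemption £85,000 → base £768,500
  £768,500 × 16% = £122,960

£135,994 > £122,960, so the ordinary income tax governs.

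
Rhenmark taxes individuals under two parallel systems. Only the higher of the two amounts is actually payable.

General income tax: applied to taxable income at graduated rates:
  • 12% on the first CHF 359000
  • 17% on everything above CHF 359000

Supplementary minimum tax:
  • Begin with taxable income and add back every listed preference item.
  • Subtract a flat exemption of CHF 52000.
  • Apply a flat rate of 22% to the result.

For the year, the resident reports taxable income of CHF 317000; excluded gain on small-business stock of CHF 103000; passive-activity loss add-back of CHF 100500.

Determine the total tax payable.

CHF 103070

General income tax:
  CHF 317000 × 12% = CHF 38040

Supplementary minimum tax:
  Adjusted income: CHF 317000 + CHF 103000 + CHF 100500 = CHF 520500
  Less exemption CHF 52000 → base CHF 468500
  CHF 468500 × 22% = CHF 103070

CHF 103070 > CHF 38040, so the supplementary minimum tax is the binding amount.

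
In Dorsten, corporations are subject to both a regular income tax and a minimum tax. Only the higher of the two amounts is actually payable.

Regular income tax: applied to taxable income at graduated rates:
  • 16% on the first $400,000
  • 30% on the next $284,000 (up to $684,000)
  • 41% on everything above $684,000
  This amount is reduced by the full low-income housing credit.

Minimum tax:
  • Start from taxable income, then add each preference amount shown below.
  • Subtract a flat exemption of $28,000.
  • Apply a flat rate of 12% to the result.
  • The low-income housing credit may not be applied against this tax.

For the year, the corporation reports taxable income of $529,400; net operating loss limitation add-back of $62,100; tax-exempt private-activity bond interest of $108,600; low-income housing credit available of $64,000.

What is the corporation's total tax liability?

Minimum tax:
  Adjusted income: $529,400 + $62,100 + $108,600 = $700,100
  Less exemption $28,000 → base $672,100
  $672,100 × 12% = $80,652

Regular income tax:
  $400,000 × 16% = $64,000
  $129,400 × 30% = $38,820
  → $102,820
  Less low-income housing credit $64,000 → $38,820

$80,652 > $38,820, so the minimum tax is the binding amount.

$80,652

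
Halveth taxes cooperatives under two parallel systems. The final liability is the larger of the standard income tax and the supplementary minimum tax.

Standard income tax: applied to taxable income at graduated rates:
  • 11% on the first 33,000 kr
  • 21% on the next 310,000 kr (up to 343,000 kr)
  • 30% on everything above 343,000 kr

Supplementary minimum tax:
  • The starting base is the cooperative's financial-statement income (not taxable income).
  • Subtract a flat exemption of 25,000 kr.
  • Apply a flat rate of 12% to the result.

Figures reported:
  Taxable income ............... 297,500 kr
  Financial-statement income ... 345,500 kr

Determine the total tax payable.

Standard income tax:
  33,000 kr × 11% = 3,630 kr
  264,500 kr × 21% = 55,545 kr
  → 59,175 kr

Supplementary minimum tax:
  Base (financial-statement income): 345,500 kr
  Less exemption 25,000 kr → base 320,500 kr
  320,500 kr × 12% = 38,460 kr

59,175 kr > 38,460 kr, so the standard income tax governs.

59,175 kr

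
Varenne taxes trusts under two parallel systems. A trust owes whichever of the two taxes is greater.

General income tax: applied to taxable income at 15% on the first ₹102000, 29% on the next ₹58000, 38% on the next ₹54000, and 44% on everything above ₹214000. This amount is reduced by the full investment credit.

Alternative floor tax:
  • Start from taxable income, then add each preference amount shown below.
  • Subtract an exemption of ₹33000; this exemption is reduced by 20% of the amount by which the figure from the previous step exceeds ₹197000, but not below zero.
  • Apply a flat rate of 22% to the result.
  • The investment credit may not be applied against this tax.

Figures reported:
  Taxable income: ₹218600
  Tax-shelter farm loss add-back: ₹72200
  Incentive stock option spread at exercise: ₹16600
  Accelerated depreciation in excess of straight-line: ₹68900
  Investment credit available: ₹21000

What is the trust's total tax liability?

₹82786

Alternative floor tax:
  Adjusted income: ₹218600 + ₹72200 + ₹16600 + ₹68900 = ₹376300
  Exemption: 20% × (₹376300 − ₹197000) = ₹35860 ≥ ₹33000, so the exemption is fully phased out
  Base: ₹376300 − ₹0 = ₹376300
  ₹376300 × 22% = ₹82786

General income tax:
  ₹102000 × 15% = ₹15300
  ₹58000 × 29% = ₹16820
  ₹54000 × 38% = ₹20520
  ₹4600 × 44% = ₹2024
  → ₹54664
  Less investment credit ₹21000 → ₹33664

₹82786 > ₹33664, so the alternative floor tax is the binding amount.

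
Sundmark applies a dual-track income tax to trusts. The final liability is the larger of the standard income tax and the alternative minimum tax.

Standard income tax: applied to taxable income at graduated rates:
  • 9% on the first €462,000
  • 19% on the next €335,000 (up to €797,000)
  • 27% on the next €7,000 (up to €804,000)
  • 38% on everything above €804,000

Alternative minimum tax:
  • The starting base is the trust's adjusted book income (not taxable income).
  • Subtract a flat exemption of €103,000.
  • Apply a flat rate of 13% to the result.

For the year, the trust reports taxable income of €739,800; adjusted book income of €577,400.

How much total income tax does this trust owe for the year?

Alternative minimum tax:
  Base (adjusted book income): €577,400
  Less exemption €103,000 → base €474,400
  €474,400 × 13% = €61,672

Standard income tax:
  €462,000 × 9% = €41,580
  €277,800 × 19% = €52,782
  → €94,362

€94,362 > €61,672, so the standard income tax governs.

€94,362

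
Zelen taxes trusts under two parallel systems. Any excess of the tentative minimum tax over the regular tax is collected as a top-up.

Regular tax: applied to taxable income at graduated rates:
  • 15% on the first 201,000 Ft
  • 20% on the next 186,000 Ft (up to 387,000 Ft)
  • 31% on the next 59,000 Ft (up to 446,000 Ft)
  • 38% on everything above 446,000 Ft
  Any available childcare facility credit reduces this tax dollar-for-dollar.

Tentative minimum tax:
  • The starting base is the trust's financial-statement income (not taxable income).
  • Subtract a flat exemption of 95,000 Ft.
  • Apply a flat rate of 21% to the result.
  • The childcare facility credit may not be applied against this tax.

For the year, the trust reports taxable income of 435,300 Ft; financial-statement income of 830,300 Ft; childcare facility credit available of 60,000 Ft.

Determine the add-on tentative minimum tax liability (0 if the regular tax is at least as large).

132,090 Ft

Regular tax:
  201,000 Ft × 15% = 30,150 Ft
  186,000 Ft × 20% = 37,200 Ft
  48,300 Ft × 31% = 14,973 Ft
  → 82,323 Ft
  Less childcare facility credit 60,000 Ft → 22,323 Ft

Tentative minimum tax:
  Base (financial-statement income): 830,300 Ft
  Less exemption 95,000 Ft → base 735,300 Ft
  735,300 Ft × 21% = 154,413 Ft

Excess of tentative minimum tax over regular tax: 154,413 Ft − 22,323 Ft = 132,090 Ft.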